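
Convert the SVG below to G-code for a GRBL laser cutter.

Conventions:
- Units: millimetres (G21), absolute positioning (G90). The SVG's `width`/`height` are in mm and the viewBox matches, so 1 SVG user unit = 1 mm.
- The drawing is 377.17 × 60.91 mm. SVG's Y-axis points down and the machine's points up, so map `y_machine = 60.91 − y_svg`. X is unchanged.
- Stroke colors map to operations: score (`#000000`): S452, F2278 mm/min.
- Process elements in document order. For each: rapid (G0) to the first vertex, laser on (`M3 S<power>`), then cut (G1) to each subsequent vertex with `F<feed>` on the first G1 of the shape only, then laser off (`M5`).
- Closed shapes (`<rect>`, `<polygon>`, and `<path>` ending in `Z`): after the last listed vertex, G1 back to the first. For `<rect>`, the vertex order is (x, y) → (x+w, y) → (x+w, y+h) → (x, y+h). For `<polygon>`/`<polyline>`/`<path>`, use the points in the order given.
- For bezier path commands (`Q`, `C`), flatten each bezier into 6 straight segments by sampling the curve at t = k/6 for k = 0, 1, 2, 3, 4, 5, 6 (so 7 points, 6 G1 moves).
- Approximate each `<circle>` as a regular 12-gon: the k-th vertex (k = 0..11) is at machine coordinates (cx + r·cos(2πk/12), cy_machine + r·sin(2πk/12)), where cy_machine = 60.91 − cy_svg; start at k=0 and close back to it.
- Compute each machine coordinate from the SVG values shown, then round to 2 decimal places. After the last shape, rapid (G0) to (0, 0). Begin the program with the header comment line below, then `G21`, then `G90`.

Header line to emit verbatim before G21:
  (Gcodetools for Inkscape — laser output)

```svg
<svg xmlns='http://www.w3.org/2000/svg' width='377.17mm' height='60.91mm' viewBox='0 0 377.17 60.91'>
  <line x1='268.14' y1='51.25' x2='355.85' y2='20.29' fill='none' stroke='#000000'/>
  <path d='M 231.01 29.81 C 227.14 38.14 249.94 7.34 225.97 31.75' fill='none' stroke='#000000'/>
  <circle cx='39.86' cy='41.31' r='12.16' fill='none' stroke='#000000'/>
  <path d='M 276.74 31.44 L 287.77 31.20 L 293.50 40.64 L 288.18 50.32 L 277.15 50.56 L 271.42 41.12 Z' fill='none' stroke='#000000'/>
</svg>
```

viewBox `0 0 377.17 60.91` with mm width/height → 1 unit = 1 mm. Flip: y_m = 60.91 − y_svg.

**Shape 1** — `<line>` line segment, stroke `#000000` → score (S452, F2278). Machine vertices: (268.14,9.66) → (355.85,40.62). Open path.

**Shape 2** — `<path>` cubic bezier, stroke `#000000` → score (S452, F2278). Control points (SVG): P0=(231.01,29.81), P1=(227.14,38.14), P2=(249.94,7.34), P3=(225.97,31.75); sampled at t=k/6. Machine vertices: (231.01,31.10) → (230.96,29.76) → (233.31,32.32) → (236.03,36.16) → (237.07,38.66) → (234.40,37.20) → (225.97,29.16). Open path.

**Shape 3** — `<circle>` circle, stroke `#000000` → score (S452, F2278). Machine vertices: (52.02,19.60) → (50.39,25.68) → (45.94,30.13) → (39.86,31.76) → (33.78,30.13) → (29.33,25.68) → (27.70,19.60) → (29.33,13.52) → (33.78,9.07) → (39.86,7.44) → (45.94,9.07) → (50.39,13.52) → (52.02,19.60). Closed: final G1 returns to the first vertex.

**Shape 4** — `<path>` regular polygon, stroke `#000000` → score (S452, F2278). Machine vertices: (276.74,29.47) → (287.77,29.71) → (293.50,20.27) → (288.18,10.59) → (277.15,10.35) → (271.42,19.79) → (276.74,29.47). Closed: final G1 returns to the first vertex.

(Gcodetools for Inkscape — laser output)
G21
G90
G0 X268.14 Y9.66
M3 S452
G1 X355.85 Y40.62 F2278
M5
G0 X231.01 Y31.10
M3 S452
G1 X230.96 Y29.76 F2278
G1 X233.31 Y32.32
G1 X236.03 Y36.16
G1 X237.07 Y38.66
G1 X234.40 Y37.20
G1 X225.97 Y29.16
M5
G0 X52.02 Y19.60
M3 S452
G1 X50.39 Y25.68 F2278
G1 X45.94 Y30.13
G1 X39.86 Y31.76
G1 X33.78 Y30.13
G1 X29.33 Y25.68
G1 X27.70 Y19.60
G1 X29.33 Y13.52
G1 X33.78 Y9.07
G1 X39.86 Y7.44
G1 X45.94 Y9.07
G1 X50.39 Y13.52
G1 X52.02 Y19.60
M5
G0 X276.74 Y29.47
M3 S452
G1 X287.77 Y29.71 F2278
G1 X293.50 Y20.27
G1 X288.18 Y10.59
G1 X277.15 Y10.35
G1 X271.42 Y19.79
G1 X276.74 Y29.47
M5
G0 X0.00 Y0.00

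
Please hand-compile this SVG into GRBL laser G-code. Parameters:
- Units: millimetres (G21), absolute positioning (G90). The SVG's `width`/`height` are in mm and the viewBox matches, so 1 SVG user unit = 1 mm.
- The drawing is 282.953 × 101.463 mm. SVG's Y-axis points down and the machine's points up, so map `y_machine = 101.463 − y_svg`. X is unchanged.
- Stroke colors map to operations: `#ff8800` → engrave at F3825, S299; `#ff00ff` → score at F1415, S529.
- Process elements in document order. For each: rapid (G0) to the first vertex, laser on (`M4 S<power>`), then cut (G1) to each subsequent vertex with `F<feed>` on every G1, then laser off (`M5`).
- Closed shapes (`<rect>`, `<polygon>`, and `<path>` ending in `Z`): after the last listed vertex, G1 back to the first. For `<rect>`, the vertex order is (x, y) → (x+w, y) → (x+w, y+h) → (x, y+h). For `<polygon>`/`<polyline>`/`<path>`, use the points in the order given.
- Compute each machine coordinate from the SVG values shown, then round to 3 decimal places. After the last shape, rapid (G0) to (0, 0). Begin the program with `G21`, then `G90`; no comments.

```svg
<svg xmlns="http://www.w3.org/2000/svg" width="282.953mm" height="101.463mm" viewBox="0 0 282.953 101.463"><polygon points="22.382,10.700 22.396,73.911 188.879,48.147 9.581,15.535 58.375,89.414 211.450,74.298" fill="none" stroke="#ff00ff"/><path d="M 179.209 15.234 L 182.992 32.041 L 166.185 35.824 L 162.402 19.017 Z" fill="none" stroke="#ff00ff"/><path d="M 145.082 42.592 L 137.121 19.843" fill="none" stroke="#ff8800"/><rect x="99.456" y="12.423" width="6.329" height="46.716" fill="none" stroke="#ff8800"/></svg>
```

1 u = 1 mm; y_m = 101.463 − y.

[1] `<polygon>` closed polygon, #ff00ff→score S529 F1415: (22.382,90.763) → (22.396,27.552) → (188.879,53.316) → (9.581,85.928) → (58.375,12.049) → (211.450,27.165) → (22.382,90.763) (closed)

[2] `<path>` regular polygon, #ff00ff→score S529 F1415: (179.209,86.229) → (182.992,69.422) → (166.185,65.639) → (162.402,82.446) → (179.209,86.229) (closed)

[3] `<path>` line segment, #ff8800→engrave S299 F3825: (145.082,58.871) → (137.121,81.620)

[4] `<rect>` rectangle, #ff8800→engrave S299 F3825: (99.456,89.040) → (105.785,89.040) → (105.785,42.324) → (99.456,42.324) → (99.456,89.040) (closed)

G21
G90
G0 X22.382 Y90.763
M4 S529
G1 X22.396 Y27.552 F1415
G1 X188.879 Y53.316 F1415
G1 X9.581 Y85.928 F1415
G1 X58.375 Y12.049 F1415
G1 X211.450 Y27.165 F1415
G1 X22.382 Y90.763 F1415
M5
G0 X179.209 Y86.229
M4 S529
G1 X182.992 Y69.422 F1415
G1 X166.185 Y65.639 F1415
G1 X162.402 Y82.446 F1415
G1 X179.209 Y86.229 F1415
M5
G0 X145.082 Y58.871
M4 S299
G1 X137.121 Y81.620 F3825
M5
G0 X99.456 Y89.040
M4 S299
G1 X105.785 Y89.040 F3825
G1 X105.785 Y42.324 F3825
G1 X99.456 Y42.324 F3825
G1 X99.456 Y89.040 F3825
M5
G0 X0.000 Y0.000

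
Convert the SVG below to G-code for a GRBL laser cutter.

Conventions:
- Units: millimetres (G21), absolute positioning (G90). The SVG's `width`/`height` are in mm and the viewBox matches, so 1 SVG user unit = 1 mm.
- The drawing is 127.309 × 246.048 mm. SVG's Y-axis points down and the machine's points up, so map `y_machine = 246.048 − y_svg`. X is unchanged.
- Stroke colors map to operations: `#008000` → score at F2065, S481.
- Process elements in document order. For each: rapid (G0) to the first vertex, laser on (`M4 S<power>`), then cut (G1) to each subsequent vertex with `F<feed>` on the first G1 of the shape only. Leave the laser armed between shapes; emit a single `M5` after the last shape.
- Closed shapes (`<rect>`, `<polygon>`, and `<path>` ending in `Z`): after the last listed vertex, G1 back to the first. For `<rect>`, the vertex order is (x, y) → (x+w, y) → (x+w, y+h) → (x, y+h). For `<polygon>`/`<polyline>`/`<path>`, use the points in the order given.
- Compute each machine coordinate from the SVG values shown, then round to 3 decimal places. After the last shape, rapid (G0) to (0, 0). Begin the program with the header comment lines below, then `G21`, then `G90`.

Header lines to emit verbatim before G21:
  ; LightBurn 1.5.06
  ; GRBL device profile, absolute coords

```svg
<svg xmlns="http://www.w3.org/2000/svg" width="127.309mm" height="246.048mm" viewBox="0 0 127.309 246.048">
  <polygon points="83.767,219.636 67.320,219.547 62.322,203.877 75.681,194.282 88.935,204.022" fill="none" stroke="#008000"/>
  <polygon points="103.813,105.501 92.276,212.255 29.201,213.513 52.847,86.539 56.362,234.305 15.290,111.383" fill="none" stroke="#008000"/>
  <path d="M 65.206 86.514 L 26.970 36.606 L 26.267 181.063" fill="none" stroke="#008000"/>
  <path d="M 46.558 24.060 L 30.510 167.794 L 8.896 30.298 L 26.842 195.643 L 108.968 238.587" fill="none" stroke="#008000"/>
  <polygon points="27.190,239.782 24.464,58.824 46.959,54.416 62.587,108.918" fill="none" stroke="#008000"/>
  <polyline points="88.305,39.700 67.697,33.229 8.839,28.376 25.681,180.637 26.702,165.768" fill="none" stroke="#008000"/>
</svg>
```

1 u = 1 mm; y_m = 246.048 − y.

[1] `<polygon>` regular polygon, #008000→score S481 F2065: (83.767,26.412) → (67.320,26.501) → (62.322,42.171) → (75.681,51.766) → (88.935,42.026) → (83.767,26.412) (closed)

[2] `<polygon>` closed polygon, #008000→score S481 F2065: (103.813,140.547) → (92.276,33.793) → (29.201,32.535) → (52.847,159.509) → (56.362,11.743) → (15.290,134.665) → (103.813,140.547) (closed)

[3] `<path>` open polyline, #008000→score S481 F2065: (65.206,159.534) → (26.970,209.442) → (26.267,64.985)

[4] `<path>` open polyline, #008000→score S481 F2065: (46.558,221.988) → (30.510,78.254) → (8.896,215.750) → (26.842,50.405) → (108.968,7.461)

[5] `<polygon>` closed polygon, #008000→score S481 F2065: (27.190,6.266) → (24.464,187.224) → (46.959,191.632) → (62.587,137.130) → (27.190,6.266) (closed)

[6] `<polyline>` open polyline, #008000→score S481 F2065: (88.305,206.348) → (67.697,212.819) → (8.839,217.672) → (25.681,65.411) → (26.702,80.280)

; LightBurn 1.5.06
; GRBL device profile, absolute coords
G21
G90
G0 X83.767 Y26.412
M4 S481
G1 X67.320 Y26.501 F2065
G1 X62.322 Y42.171
G1 X75.681 Y51.766
G1 X88.935 Y42.026
G1 X83.767 Y26.412
G0 X103.813 Y140.547
M4 S481
G1 X92.276 Y33.793 F2065
G1 X29.201 Y32.535
G1 X52.847 Y159.509
G1 X56.362 Y11.743
G1 X15.290 Y134.665
G1 X103.813 Y140.547
G0 X65.206 Y159.534
M4 S481
G1 X26.970 Y209.442 F2065
G1 X26.267 Y64.985
G0 X46.558 Y221.988
M4 S481
G1 X30.510 Y78.254 F2065
G1 X8.896 Y215.750
G1 X26.842 Y50.405
G1 X108.968 Y7.461
G0 X27.190 Y6.266
M4 S481
G1 X24.464 Y187.224 F2065
G1 X46.959 Y191.632
G1 X62.587 Y137.130
G1 X27.190 Y6.266
G0 X88.305 Y206.348
M4 S481
G1 X67.697 Y212.819 F2065
G1 X8.839 Y217.672
G1 X25.681 Y65.411
G1 X26.702 Y80.280
M5
G0 X0.000 Y0.000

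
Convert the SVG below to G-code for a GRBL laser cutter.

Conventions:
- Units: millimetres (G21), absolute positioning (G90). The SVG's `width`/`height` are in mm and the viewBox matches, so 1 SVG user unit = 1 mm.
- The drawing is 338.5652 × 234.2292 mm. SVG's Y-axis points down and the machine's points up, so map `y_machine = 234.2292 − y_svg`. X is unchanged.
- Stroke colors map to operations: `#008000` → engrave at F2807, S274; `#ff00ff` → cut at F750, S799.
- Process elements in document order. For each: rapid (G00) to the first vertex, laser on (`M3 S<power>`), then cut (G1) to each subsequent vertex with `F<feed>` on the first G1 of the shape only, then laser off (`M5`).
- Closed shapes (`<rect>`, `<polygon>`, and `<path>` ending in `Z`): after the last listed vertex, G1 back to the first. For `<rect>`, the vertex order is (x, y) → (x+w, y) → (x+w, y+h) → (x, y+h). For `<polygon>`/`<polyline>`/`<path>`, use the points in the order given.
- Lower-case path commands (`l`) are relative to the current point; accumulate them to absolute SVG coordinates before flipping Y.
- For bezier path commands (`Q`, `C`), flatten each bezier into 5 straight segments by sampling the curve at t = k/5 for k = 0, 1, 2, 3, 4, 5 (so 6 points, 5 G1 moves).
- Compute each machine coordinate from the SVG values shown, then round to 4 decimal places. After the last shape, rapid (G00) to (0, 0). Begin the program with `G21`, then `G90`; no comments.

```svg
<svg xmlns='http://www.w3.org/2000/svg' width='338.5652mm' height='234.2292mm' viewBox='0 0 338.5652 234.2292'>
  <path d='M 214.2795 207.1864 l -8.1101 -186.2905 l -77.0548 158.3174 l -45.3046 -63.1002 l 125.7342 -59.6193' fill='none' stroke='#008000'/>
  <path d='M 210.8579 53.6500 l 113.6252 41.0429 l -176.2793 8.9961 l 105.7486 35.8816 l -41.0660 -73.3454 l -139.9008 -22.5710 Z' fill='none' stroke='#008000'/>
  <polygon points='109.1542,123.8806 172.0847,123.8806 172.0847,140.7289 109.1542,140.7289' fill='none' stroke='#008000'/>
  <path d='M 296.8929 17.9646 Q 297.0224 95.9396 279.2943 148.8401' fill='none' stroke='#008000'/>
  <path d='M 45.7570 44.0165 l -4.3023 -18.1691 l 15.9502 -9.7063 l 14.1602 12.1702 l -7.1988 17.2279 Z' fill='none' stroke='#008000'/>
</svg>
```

G21
G90
G00 X214.2795 Y27.0428
M3 S274
G1 X206.1694 Y213.3333 F2807
G1 X129.1146 Y55.0159
G1 X83.8100 Y118.1161
G1 X209.5442 Y177.7354
M5
G00 X210.8579 Y180.5792
M3 S274
G1 X324.4831 Y139.5363 F2807
G1 X148.2038 Y130.5402
G1 X253.9524 Y94.6586
G1 X212.8864 Y168.0040
G1 X72.9856 Y190.5750
G1 X210.8579 Y180.5792
M5
G00 X109.1542 Y110.3486
M3 S274
G1 X172.0847 Y110.3486 F2807
G1 X172.0847 Y93.5003
G1 X109.1542 Y93.5003
G1 X109.1542 Y110.3486
M5
G00 X296.8929 Y216.2646
M3 S274
G1 X296.2304 Y186.0776 F2807
G1 X294.1393 Y157.8965
G1 X290.6196 Y131.7214
G1 X285.6712 Y107.5523
G1 X279.2943 Y85.3891
M5
G00 X45.7570 Y190.2127
M3 S274
G1 X41.4547 Y208.3818 F2807
G1 X57.4049 Y218.0881
G1 X71.5651 Y205.9179
G1 X64.3663 Y188.6900
G1 X45.7570 Y190.2127
M5
G00 X0.0000 Y0.0000

1 u = 1 mm; y_m = 234.2292 − y.

[1] `<path>` open polyline, #008000→engrave S274 F2807: (214.2795,27.0428) → (206.1694,213.3333) → (129.1146,55.0159) → (83.8100,118.1161) → (209.5442,177.7354)

[2] `<path>` closed polygon, #008000→engrave S274 F2807: (210.8579,180.5792) → (324.4831,139.5363) → (148.2038,130.5402) → (253.9524,94.6586) → (212.8864,168.0040) → (72.9856,190.5750) → (210.8579,180.5792) (closed)

[3] `<polygon>` rectangle, #008000→engrave S274 F2807: (109.1542,110.3486) → (172.0847,110.3486) → (172.0847,93.5003) → (109.1542,93.5003) → (109.1542,110.3486) (closed)

[4] `<path>` quadratic bezier, #008000→engrave S274 F2807: (296.8929,216.2646) → (296.2304,186.0776) → (294.1393,157.8965) → (290.6196,131.7214) → (285.6712,107.5523) → (279.2943,85.3891)

[5] `<path>` regular polygon, #008000→engrave S274 F2807: (45.7570,190.2127) → (41.4547,208.3818) → (57.4049,218.0881) → (71.5651,205.9179) → (64.3663,188.6900) → (45.7570,190.2127) (closed)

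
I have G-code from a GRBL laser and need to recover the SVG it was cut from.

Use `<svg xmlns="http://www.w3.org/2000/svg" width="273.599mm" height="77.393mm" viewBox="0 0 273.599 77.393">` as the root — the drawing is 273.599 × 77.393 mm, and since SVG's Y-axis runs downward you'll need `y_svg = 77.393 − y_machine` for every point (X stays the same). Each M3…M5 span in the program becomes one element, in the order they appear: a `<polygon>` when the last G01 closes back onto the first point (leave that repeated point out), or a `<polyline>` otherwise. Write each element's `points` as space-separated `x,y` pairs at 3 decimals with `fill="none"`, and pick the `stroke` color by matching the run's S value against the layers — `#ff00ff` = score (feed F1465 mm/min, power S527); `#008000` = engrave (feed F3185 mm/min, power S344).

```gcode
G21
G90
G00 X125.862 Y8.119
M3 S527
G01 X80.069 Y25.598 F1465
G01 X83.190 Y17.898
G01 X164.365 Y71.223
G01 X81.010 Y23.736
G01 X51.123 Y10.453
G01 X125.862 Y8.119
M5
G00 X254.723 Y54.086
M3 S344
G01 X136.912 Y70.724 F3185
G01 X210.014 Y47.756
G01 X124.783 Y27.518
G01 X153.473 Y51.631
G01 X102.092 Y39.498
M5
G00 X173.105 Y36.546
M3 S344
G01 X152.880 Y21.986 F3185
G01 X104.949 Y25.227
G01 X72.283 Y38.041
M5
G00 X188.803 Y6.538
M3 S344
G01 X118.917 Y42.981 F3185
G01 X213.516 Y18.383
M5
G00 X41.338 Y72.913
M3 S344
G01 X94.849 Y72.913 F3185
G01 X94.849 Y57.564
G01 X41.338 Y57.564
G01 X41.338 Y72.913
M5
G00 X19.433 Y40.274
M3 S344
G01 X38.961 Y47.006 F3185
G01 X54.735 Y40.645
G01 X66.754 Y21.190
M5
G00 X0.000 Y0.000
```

Each laser-on run becomes one SVG element. Flip Y back into SVG space with y_svg = 77.393 − y_machine.

Run 1: power S527 maps to stroke `#ff00ff` (score). The run returns to its start, so emit a `<polygon>` with points (Y-flipped): 125.862,69.274 80.069,51.795 83.190,59.495 164.365,6.170 81.010,53.657 51.123,66.940.

Run 2: S344 ⇒ engrave layer `#008000`. The run is open, so emit a `<polyline>` with points (Y-flipped): 254.723,23.307 136.912,6.669 210.014,29.637 124.783,49.875 153.473,25.762 102.092,37.895.

Run 3: power S344 maps to stroke `#008000` (engrave). The run is open, so emit a `<polyline>` with points (Y-flipped): 173.105,40.847 152.880,55.407 104.949,52.166 72.283,39.352.

Run 4: S344 ⇒ engrave layer `#008000`. The run is open, so emit a `<polyline>` with points (Y-flipped): 188.803,70.855 118.917,34.412 213.516,59.010.

Run 5: the run's S344 means `#008000` (engrave). The run returns to its start, so emit a `<polygon>` with points (Y-flipped): 41.338,4.480 94.849,4.480 94.849,19.829 41.338,19.829.

Run 6: power S344 maps to stroke `#008000` (engrave). The run is open, so emit a `<polyline>` with points (Y-flipped): 19.433,37.119 38.961,30.387 54.735,36.748 66.754,56.203.

<svg xmlns="http://www.w3.org/2000/svg" width="273.599mm" height="77.393mm" viewBox="0 0 273.599 77.393">
  <polygon points="125.862,69.274 80.069,51.795 83.190,59.495 164.365,6.170 81.010,53.657 51.123,66.940" fill="none" stroke="#ff00ff"/>
  <polyline points="254.723,23.307 136.912,6.669 210.014,29.637 124.783,49.875 153.473,25.762 102.092,37.895" fill="none" stroke="#008000"/>
  <polyline points="173.105,40.847 152.880,55.407 104.949,52.166 72.283,39.352" fill="none" stroke="#008000"/>
  <polyline points="188.803,70.855 118.917,34.412 213.516,59.010" fill="none" stroke="#008000"/>
  <polygon points="41.338,4.480 94.849,4.480 94.849,19.829 41.338,19.829" fill="none" stroke="#008000"/>
  <polyline points="19.433,37.119 38.961,30.387 54.735,36.748 66.754,56.203" fill="none" stroke="#008000"/>
</svg>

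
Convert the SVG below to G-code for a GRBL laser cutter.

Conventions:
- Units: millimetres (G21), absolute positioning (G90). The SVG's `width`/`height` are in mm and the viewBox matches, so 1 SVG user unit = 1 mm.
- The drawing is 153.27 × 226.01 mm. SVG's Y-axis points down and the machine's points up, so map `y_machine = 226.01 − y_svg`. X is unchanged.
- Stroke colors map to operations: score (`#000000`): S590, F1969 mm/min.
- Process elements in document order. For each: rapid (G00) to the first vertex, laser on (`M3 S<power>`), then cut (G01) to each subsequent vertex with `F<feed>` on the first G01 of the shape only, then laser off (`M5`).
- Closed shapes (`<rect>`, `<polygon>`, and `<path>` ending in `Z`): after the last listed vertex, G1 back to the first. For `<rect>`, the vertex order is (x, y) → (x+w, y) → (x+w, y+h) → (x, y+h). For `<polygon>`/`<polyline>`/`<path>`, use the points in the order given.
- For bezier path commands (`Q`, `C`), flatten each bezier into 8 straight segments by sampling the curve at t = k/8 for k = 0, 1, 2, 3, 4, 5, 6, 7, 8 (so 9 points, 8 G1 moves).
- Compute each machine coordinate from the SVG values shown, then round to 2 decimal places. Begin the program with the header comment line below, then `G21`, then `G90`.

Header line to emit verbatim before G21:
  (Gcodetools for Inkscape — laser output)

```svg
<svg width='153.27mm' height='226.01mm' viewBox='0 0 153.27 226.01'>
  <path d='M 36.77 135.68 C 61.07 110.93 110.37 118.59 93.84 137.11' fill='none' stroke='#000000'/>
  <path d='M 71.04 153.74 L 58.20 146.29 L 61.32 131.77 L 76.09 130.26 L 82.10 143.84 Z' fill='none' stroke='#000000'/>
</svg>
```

1 u = 1 mm; y_m = 226.01 − y.

[1] `<path>` cubic bezier, #000000→score S590 F1969: (36.77,90.33) → (46.88,98.13) → (58.26,103.15) → (69.86,105.64) → (80.62,105.84) → (89.45,104.02) → (95.31,100.42) → (97.13,95.29) → (93.84,88.90)

[2] `<path>` regular polygon, #000000→score S590 F1969: (71.04,72.27) → (58.20,79.72) → (61.32,94.24) → (76.09,95.75) → (82.10,82.17) → (71.04,72.27) (closed)

(Gcodetools for Inkscape — laser output)
G21
G90
G00 X36.77 Y90.33
M3 S590
G01 X46.88 Y98.13 F1969
G01 X58.26 Y103.15
G01 X69.86 Y105.64
G01 X80.62 Y105.84
G01 X89.45 Y104.02
G01 X95.31 Y100.42
G01 X97.13 Y95.29
G01 X93.84 Y88.90
M5
G00 X71.04 Y72.27
M3 S590
G01 X58.20 Y79.72 F1969
G01 X61.32 Y94.24
G01 X76.09 Y95.75
G01 X82.10 Y82.17
G01 X71.04 Y72.27
M5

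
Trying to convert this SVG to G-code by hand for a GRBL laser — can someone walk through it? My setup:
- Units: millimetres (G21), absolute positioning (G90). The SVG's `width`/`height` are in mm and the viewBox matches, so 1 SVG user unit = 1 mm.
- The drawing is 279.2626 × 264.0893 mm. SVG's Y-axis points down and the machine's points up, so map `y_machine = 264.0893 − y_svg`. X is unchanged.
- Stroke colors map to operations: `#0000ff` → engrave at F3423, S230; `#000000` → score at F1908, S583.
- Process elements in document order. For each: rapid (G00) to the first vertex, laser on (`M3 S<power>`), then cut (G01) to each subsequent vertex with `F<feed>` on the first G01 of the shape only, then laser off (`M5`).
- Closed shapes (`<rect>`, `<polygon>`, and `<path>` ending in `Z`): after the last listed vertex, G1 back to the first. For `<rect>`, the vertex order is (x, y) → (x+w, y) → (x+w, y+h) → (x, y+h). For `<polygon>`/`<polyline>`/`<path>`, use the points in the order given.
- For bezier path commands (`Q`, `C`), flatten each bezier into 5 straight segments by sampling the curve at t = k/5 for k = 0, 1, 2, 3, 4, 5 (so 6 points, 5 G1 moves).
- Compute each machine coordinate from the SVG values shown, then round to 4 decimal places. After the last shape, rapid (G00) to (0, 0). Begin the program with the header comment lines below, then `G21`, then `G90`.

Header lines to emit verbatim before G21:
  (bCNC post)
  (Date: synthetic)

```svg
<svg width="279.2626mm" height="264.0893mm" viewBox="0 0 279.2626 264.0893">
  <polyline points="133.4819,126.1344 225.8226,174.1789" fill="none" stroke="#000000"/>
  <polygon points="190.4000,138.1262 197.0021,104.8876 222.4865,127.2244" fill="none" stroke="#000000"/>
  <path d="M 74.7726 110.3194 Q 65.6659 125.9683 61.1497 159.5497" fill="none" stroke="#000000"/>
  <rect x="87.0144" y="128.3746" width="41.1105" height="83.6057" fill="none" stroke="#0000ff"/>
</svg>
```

(bCNC post)
(Date: synthetic)
G21
G90
G00 X133.4819 Y137.9549
M3 S583
G01 X225.8226 Y89.9104 F1908
M5
G00 X190.4000 Y125.9631
M3 S583
G01 X197.0021 Y159.2017 F1908
G01 X222.4865 Y136.8649
G01 X190.4000 Y125.9631
M5
G00 X74.7726 Y153.7699
M3 S583
G01 X71.3135 Y146.7930 F1908
G01 X68.2217 Y138.3816
G01 X65.4971 Y128.5355
G01 X63.1398 Y117.2549
G01 X61.1497 Y104.5396
M5
G00 X87.0144 Y135.7147
M3 S230
G01 X128.1249 Y135.7147 F3423
G01 X128.1249 Y52.1090
G01 X87.0144 Y52.1090
G01 X87.0144 Y135.7147
M5
G00 X0.0000 Y0.0000

1 u = 1 mm; y_m = 264.0893 − y.

[1] `<polyline>` line segment, #000000→score S583 F1908: (133.4819,137.9549) → (225.8226,89.9104)

[2] `<polygon>` regular polygon, #000000→score S583 F1908: (190.4000,125.9631) → (197.0021,159.2017) → (222.4865,136.8649) → (190.4000,125.9631) (closed)

[3] `<path>` quadratic bezier, #000000→score S583 F1908: (74.7726,153.7699) → (71.3135,146.7930) → (68.2217,138.3816) → (65.4971,128.5355) → (63.1398,117.2549) → (61.1497,104.5396)

[4] `<rect>` rectangle, #0000ff→engrave S230 F3423: (87.0144,135.7147) → (128.1249,135.7147) → (128.1249,52.1090) → (87.0144,52.1090) → (87.0144,135.7147) (closed)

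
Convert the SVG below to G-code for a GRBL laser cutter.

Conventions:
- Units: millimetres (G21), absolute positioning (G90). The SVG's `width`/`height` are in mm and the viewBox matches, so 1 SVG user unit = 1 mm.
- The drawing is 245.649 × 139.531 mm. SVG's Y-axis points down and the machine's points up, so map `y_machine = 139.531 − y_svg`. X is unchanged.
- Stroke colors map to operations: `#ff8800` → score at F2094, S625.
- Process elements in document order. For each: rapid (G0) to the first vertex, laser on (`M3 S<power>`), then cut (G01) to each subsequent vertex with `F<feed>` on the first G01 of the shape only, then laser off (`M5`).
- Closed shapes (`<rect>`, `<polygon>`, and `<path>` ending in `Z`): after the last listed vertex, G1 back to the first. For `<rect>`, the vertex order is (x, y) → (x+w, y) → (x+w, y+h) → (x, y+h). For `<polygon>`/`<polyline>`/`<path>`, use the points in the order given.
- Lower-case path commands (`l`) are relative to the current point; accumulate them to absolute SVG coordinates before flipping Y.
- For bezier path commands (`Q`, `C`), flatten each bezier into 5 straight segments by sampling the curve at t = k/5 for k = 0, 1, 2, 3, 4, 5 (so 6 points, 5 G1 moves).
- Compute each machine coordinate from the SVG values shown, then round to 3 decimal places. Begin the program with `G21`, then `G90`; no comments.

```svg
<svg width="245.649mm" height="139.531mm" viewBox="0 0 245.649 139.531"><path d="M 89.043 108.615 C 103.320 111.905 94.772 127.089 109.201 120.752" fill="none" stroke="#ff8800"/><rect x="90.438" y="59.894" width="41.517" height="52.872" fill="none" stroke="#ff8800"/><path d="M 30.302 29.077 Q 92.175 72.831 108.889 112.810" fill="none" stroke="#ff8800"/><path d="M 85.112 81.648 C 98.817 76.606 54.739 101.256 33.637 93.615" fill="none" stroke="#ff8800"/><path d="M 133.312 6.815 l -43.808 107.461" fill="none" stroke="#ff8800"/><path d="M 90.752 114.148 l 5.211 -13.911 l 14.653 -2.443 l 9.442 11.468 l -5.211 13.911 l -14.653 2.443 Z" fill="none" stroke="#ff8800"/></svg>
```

viewBox `0 0 245.649 139.531` with mm width/height → 1 unit = 1 mm. Flip: y_m = 139.531 − y_svg.

**Shape 1** — `<path>` cubic bezier, stroke `#ff8800` → score (S625, F2094). Control points (SVG): P0=(89.043,108.615), P1=(103.320,111.905), P2=(94.772,127.089), P3=(109.201,120.752); sampled at t=k/5. Machine vertices: (89.043,30.916) → (95.237,27.782) → (98.151,23.397) → (99.984,19.366) → (102.934,17.292) → (109.201,18.779). Open path.

**Shape 2** — `<rect>` rectangle, stroke `#ff8800` → score (S625, F2094). Machine vertices: (90.438,79.637) → (131.955,79.637) → (131.955,26.765) → (90.438,26.765) → (90.438,79.637). Closed: final G1 returns to the first vertex.

**Shape 3** — `<path>` quadratic bezier, stroke `#ff8800` → score (S625, F2094). Control points (SVG): P0=(30.302,29.077), P1=(92.175,72.831), P2=(108.889,112.810); sampled at t=k/5. Machine vertices: (30.302,110.454) → (53.245,93.103) → (72.575,76.055) → (88.292,59.308) → (100.397,42.864) → (108.889,26.721). Open path.

**Shape 4** — `<path>` cubic bezier, stroke `#ff8800` → score (S625, F2094). Control points (SVG): P0=(85.112,81.648), P1=(98.817,76.606), P2=(54.739,101.256), P3=(33.637,93.615); sampled at t=k/5. Machine vertices: (85.112,57.883) → (87.047,57.841) → (78.991,53.648) → (64.819,48.280) → (48.409,44.710) → (33.637,45.916). Open path.

**Shape 5** — `<path>` line segment, stroke `#ff8800` → score (S625, F2094). Machine vertices: (133.312,132.716) → (89.504,25.255). Open path.

**Shape 6** — `<path>` regular polygon, stroke `#ff8800` → score (S625, F2094). Machine vertices: (90.752,25.383) → (95.963,39.294) → (110.616,41.737) → (120.058,30.269) → (114.847,16.358) → (100.194,13.915) → (90.752,25.383). Closed: final G1 returns to the first vertex.

G21
G90
G0 X89.043 Y30.916
M3 S625
G01 X95.237 Y27.782 F2094
G01 X98.151 Y23.397
G01 X99.984 Y19.366
G01 X102.934 Y17.292
G01 X109.201 Y18.779
M5
G0 X90.438 Y79.637
M3 S625
G01 X131.955 Y79.637 F2094
G01 X131.955 Y26.765
G01 X90.438 Y26.765
G01 X90.438 Y79.637
M5
G0 X30.302 Y110.454
M3 S625
G01 X53.245 Y93.103 F2094
G01 X72.575 Y76.055
G01 X88.292 Y59.308
G01 X100.397 Y42.864
G01 X108.889 Y26.721
M5
G0 X85.112 Y57.883
M3 S625
G01 X87.047 Y57.841 F2094
G01 X78.991 Y53.648
G01 X64.819 Y48.280
G01 X48.409 Y44.710
G01 X33.637 Y45.916
M5
G0 X133.312 Y132.716
M3 S625
G01 X89.504 Y25.255 F2094
M5
G0 X90.752 Y25.383
M3 S625
G01 X95.963 Y39.294 F2094
G01 X110.616 Y41.737
G01 X120.058 Y30.269
G01 X114.847 Y16.358
G01 X100.194 Y13.915
G01 X90.752 Y25.383
M5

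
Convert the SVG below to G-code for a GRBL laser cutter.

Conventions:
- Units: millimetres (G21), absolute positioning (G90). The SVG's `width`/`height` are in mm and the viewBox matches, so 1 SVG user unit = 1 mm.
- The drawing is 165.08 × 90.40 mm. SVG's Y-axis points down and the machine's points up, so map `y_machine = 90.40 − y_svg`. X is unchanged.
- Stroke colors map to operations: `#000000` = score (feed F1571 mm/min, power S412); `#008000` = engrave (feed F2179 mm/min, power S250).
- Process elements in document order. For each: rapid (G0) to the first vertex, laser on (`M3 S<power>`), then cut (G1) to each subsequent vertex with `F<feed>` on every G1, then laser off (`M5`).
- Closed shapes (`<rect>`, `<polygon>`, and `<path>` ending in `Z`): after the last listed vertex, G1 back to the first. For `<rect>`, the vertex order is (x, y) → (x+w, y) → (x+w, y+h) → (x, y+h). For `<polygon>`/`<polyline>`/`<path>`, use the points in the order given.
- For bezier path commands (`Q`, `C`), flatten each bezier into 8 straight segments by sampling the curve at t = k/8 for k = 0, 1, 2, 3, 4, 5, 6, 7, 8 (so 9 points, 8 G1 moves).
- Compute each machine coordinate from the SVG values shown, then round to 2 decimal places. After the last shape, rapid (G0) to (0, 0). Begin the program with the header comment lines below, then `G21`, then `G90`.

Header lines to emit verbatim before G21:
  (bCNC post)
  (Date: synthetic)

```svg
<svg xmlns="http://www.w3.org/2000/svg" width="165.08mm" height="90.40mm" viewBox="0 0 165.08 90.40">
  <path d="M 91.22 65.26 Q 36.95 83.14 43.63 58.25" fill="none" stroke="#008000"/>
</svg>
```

1 u = 1 mm; y_m = 90.40 − y.

[1] `<path>` quadratic bezier, #008000→engrave S250 F2179: (91.22,25.14) → (78.60,21.34) → (67.89,18.87) → (59.09,17.74) → (52.19,17.95) → (47.19,19.50) → (44.10,22.38) → (42.91,26.60) → (43.63,32.15)

(bCNC post)
(Date: synthetic)
G21
G90
G0 X91.22 Y25.14
M3 S250
G1 X78.60 Y21.34 F2179
G1 X67.89 Y18.87 F2179
G1 X59.09 Y17.74 F2179
G1 X52.19 Y17.95 F2179
G1 X47.19 Y19.50 F2179
G1 X44.10 Y22.38 F2179
G1 X42.91 Y26.60 F2179
G1 X43.63 Y32.15 F2179
M5
G0 X0.00 Y0.00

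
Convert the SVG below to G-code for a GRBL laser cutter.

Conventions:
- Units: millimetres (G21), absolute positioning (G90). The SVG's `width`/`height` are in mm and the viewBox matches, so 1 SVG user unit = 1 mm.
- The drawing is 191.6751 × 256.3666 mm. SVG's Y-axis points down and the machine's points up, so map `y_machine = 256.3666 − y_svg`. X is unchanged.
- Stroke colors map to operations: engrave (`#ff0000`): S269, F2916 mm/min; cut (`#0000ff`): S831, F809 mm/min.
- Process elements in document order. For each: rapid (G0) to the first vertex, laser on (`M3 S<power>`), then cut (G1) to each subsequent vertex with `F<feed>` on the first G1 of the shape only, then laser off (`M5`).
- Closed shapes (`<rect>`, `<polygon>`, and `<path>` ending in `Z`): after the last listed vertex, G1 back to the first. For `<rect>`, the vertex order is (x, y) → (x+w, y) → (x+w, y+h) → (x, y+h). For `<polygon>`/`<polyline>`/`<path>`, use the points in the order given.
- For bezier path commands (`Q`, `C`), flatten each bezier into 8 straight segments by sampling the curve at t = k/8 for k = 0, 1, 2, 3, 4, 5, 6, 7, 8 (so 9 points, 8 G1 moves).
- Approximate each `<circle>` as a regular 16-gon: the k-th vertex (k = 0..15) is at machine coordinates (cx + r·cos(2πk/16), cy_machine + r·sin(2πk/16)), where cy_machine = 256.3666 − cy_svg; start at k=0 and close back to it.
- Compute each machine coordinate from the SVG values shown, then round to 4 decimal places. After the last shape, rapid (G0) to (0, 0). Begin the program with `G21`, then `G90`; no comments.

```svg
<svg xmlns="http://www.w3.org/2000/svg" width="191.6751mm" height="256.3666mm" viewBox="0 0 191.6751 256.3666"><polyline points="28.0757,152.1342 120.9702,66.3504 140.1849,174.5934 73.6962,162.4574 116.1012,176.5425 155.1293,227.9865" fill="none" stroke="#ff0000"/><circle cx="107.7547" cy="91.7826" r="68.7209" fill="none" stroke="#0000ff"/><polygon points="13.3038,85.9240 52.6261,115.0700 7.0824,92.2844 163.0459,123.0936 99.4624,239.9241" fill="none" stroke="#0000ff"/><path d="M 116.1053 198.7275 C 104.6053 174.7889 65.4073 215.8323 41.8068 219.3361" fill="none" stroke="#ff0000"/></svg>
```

Since the viewBox matches the mm dimensions, user units are millimetres directly. The only transform is the Y-flip y_m = 256.3666 − y_svg.

Shape 1 is a open polyline drawn with `<polyline>`. Its stroke #ff0000 means engrave at S269, F2916. After flipping Y the toolpath is (28.0757,104.2324) → (120.9702,190.0162) → (140.1849,81.7732) → (73.6962,93.9092) → (116.1012,79.8241) → (155.1293,28.3801).

Shape 2 is a circle drawn with `<circle>`. Its stroke #0000ff means cut at S831, F809. After flipping Y the toolpath is (176.4756,164.5840) → (171.2445,190.8823) → (156.3477,213.1770) → (134.0530,228.0738) → (107.7547,233.3049) → (81.4564,228.0738) → (59.1617,213.1770) → (44.2649,190.8823) → (39.0338,164.5840) → (44.2649,138.2857) → (59.1617,115.9910) → (81.4564,101.0942) → (107.7547,95.8631) → (134.0530,101.0942) → (156.3477,115.9910) → (171.2445,138.2857) → (176.4756,164.5840), returning to the start.

Shape 3 is a closed polygon drawn with `<polygon>`. Its stroke #0000ff means cut at S831, F809. After flipping Y the toolpath is (13.3038,170.4426) → (52.6261,141.2966) → (7.0824,164.0822) → (163.0459,133.2730) → (99.4624,16.4425) → (13.3038,170.4426), returning to the start.

Shape 4 is a cubic bezier drawn with `<path>`. Its stroke #ff0000 means engrave at S269, F2916. After flipping Y the toolpath is (116.1053,57.6391) → (110.5790,63.7703) → (102.9634,65.0108) → (93.7659,62.5622) → (83.4937,57.6257) → (72.6544,51.4029) → (61.7552,45.0951) → (51.3036,39.9039) → (41.8068,37.0305).

G21
G90
G0 X28.0757 Y104.2324
M3 S269
G1 X120.9702 Y190.0162 F2916
G1 X140.1849 Y81.7732
G1 X73.6962 Y93.9092
G1 X116.1012 Y79.8241
G1 X155.1293 Y28.3801
M5
G0 X176.4756 Y164.5840
M3 S831
G1 X171.2445 Y190.8823 F809
G1 X156.3477 Y213.1770
G1 X134.0530 Y228.0738
G1 X107.7547 Y233.3049
G1 X81.4564 Y228.0738
G1 X59.1617 Y213.1770
G1 X44.2649 Y190.8823
G1 X39.0338 Y164.5840
G1 X44.2649 Y138.2857
G1 X59.1617 Y115.9910
G1 X81.4564 Y101.0942
G1 X107.7547 Y95.8631
G1 X134.0530 Y101.0942
G1 X156.3477 Y115.9910
G1 X171.2445 Y138.2857
G1 X176.4756 Y164.5840
M5
G0 X13.3038 Y170.4426
M3 S831
G1 X52.6261 Y141.2966 F809
G1 X7.0824 Y164.0822
G1 X163.0459 Y133.2730
G1 X99.4624 Y16.4425
G1 X13.3038 Y170.4426
M5
G0 X116.1053 Y57.6391
M3 S269
G1 X110.5790 Y63.7703 F2916
G1 X102.9634 Y65.0108
G1 X93.7659 Y62.5622
G1 X83.4937 Y57.6257
G1 X72.6544 Y51.4029
G1 X61.7552 Y45.0951
G1 X51.3036 Y39.9039
G1 X41.8068 Y37.0305
M5
G0 X0.0000 Y0.0000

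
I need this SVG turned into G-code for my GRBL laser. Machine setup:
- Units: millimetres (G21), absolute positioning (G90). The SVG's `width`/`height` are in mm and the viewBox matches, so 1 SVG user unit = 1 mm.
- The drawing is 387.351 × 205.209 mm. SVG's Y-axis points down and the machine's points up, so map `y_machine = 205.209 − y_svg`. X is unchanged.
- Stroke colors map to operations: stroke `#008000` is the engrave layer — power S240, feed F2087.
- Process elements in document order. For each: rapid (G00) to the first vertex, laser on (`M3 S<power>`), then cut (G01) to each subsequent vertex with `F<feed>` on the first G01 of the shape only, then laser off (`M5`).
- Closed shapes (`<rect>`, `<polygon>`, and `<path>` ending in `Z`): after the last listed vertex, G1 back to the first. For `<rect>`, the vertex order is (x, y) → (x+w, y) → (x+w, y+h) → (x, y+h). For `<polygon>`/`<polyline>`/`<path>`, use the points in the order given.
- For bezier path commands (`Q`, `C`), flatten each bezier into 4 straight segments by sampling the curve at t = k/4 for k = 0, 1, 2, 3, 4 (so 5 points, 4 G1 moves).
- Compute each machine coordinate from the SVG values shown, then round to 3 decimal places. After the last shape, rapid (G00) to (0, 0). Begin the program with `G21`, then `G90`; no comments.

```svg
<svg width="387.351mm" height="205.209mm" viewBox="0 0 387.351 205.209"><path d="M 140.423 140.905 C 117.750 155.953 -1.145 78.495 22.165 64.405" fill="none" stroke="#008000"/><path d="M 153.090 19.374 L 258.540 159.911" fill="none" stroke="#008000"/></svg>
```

Since the viewBox matches the mm dimensions, user units are millimetres directly. The only transform is the Y-flip y_m = 205.209 − y_svg.

Shape 1 is a cubic bezier drawn with `<path>`. Its stroke #008000 means engrave at S240, F2087. After flipping Y the toolpath is (140.423,64.304) → (109.102,67.927) → (64.050,91.627) → (27.621,120.791) → (22.165,140.804).

Shape 2 is a line segment drawn with `<path>`. Its stroke #008000 means engrave at S240, F2087. After flipping Y the toolpath is (153.090,185.835) → (258.540,45.298).

G21
G90
G00 X140.423 Y64.304
M3 S240
G01 X109.102 Y67.927 F2087
G01 X64.050 Y91.627
G01 X27.621 Y120.791
G01 X22.165 Y140.804
M5
G00 X153.090 Y185.835
M3 S240
G01 X258.540 Y45.298 F2087
M5
G00 X0.000 Y0.000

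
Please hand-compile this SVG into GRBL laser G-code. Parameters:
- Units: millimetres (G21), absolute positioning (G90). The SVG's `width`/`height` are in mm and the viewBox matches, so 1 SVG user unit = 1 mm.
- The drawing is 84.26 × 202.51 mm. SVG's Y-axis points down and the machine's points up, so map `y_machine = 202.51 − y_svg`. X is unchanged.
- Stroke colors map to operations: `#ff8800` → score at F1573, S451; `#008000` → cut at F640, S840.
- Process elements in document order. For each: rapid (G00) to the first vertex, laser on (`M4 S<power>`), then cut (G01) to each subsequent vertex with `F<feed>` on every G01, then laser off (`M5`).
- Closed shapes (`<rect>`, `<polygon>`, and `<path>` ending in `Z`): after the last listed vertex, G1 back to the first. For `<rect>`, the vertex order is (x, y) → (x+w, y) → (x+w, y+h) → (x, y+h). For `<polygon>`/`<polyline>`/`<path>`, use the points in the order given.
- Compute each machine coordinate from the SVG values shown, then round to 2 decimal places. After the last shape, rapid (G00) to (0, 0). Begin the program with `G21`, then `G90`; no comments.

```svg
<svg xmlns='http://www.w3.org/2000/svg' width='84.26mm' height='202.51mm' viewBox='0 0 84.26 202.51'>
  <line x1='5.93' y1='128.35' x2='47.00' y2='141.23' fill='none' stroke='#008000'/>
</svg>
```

G21
G90
G00 X5.93 Y74.16
M4 S840
G01 X47.00 Y61.28 F640
M5
G00 X0.00 Y0.00

viewBox `0 0 84.26 202.51` with mm width/height → 1 unit = 1 mm. Flip: y_m = 202.51 − y_svg.

**Shape 1** — `<line>` line segment, stroke `#008000` → cut (S840, F640). Machine vertices: (5.93,74.16) → (47.00,61.28). Open path.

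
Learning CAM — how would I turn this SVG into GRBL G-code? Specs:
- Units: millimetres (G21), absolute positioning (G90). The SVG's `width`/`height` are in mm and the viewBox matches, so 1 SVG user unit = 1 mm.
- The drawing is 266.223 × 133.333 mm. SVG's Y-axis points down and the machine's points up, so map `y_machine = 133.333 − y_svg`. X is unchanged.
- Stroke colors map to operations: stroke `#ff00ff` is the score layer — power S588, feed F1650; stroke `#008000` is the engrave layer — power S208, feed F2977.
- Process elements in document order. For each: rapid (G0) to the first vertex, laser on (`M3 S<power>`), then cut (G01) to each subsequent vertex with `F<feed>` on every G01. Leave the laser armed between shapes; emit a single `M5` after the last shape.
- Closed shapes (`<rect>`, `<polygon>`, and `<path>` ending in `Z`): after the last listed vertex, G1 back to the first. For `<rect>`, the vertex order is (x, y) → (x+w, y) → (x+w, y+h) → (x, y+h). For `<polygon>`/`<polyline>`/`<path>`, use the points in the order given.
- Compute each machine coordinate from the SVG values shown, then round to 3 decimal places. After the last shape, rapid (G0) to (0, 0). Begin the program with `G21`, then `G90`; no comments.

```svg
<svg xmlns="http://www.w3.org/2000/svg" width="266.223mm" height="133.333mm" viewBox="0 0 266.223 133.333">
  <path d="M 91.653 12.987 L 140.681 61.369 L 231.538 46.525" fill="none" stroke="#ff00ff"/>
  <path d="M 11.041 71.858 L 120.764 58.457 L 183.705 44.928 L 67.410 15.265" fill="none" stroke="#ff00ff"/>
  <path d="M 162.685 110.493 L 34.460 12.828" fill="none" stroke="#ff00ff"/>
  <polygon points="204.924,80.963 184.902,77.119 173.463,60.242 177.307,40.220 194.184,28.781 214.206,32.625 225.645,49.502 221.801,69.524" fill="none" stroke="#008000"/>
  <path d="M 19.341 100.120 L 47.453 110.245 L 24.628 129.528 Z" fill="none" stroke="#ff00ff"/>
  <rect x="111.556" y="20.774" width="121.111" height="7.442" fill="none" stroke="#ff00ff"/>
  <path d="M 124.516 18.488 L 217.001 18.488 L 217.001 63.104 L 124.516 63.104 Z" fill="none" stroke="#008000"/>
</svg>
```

Since the viewBox matches the mm dimensions, user units are millimetres directly. The only transform is the Y-flip y_m = 133.333 − y_svg.

Shape 1 is a open polyline drawn with `<path>`. Its stroke #ff00ff means score at S588, F1650. After flipping Y the toolpath is (91.653,120.346) → (140.681,71.964) → (231.538,86.808).

Shape 2 is a open polyline drawn with `<path>`. Its stroke #ff00ff means score at S588, F1650. After flipping Y the toolpath is (11.041,61.475) → (120.764,74.876) → (183.705,88.405) → (67.410,118.068).

Shape 3 is a line segment drawn with `<path>`. Its stroke #ff00ff means score at S588, F1650. After flipping Y the toolpath is (162.685,22.840) → (34.460,120.505).

Shape 4 is a regular polygon drawn with `<polygon>`. Its stroke #008000 means engrave at S208, F2977. After flipping Y the toolpath is (204.924,52.370) → (184.902,56.214) → (173.463,73.091) → (177.307,93.113) → (194.184,104.552) → (214.206,100.708) → (225.645,83.831) → (221.801,63.809) → (204.924,52.370), returning to the start.

Shape 5 is a regular polygon drawn with `<path>`. Its stroke #ff00ff means score at S588, F1650. After flipping Y the toolpath is (19.341,33.213) → (47.453,23.088) → (24.628,3.805) → (19.341,33.213), returning to the start.

Shape 6 is a rectangle drawn with `<rect>`. Its stroke #ff00ff means score at S588, F1650. After flipping Y the toolpath is (111.556,112.559) → (232.667,112.559) → (232.667,105.117) → (111.556,105.117) → (111.556,112.559), returning to the start.

Shape 7 is a rectangle drawn with `<path>`. Its stroke #008000 means engrave at S208, F2977. After flipping Y the toolpath is (124.516,114.845) → (217.001,114.845) → (217.001,70.229) → (124.516,70.229) → (124.516,114.845), returning to the start.

G21
G90
G0 X91.653 Y120.346
M3 S588
G01 X140.681 Y71.964 F1650
G01 X231.538 Y86.808 F1650
G0 X11.041 Y61.475
M3 S588
G01 X120.764 Y74.876 F1650
G01 X183.705 Y88.405 F1650
G01 X67.410 Y118.068 F1650
G0 X162.685 Y22.840
M3 S588
G01 X34.460 Y120.505 F1650
G0 X204.924 Y52.370
M3 S208
G01 X184.902 Y56.214 F2977
G01 X173.463 Y73.091 F2977
G01 X177.307 Y93.113 F2977
G01 X194.184 Y104.552 F2977
G01 X214.206 Y100.708 F2977
G01 X225.645 Y83.831 F2977
G01 X221.801 Y63.809 F2977
G01 X204.924 Y52.370 F2977
G0 X19.341 Y33.213
M3 S588
G01 X47.453 Y23.088 F1650
G01 X24.628 Y3.805 F1650
G01 X19.341 Y33.213 F1650
G0 X111.556 Y112.559
M3 S588
G01 X232.667 Y112.559 F1650
G01 X232.667 Y105.117 F1650
G01 X111.556 Y105.117 F1650
G01 X111.556 Y112.559 F1650
G0 X124.516 Y114.845
M3 S208
G01 X217.001 Y114.845 F2977
G01 X217.001 Y70.229 F2977
G01 X124.516 Y70.229 F2977
G01 X124.516 Y114.845 F2977
M5
G0 X0.000 Y0.000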